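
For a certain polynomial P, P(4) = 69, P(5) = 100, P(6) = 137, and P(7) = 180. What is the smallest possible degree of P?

Forward differences of the values at x = 4, 5, 6, 7:
  P  : 69  100  137  180
  Δ  : 31  37  43
  Δ^2: 6  6
  Δ^3: 0
The second differences are constant (6) and nonzero, while all higher differences vanish, so the minimal degree is 2.

2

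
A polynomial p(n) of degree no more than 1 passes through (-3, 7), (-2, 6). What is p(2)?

Write p(n) = an + b. Substituting each data point gives a linear system:
  -3a + b = 7
  -2a + b = 6
Solving the system yields a = -1, b = 4.
So p(n) = -n + 4.
Then p(2) = 2.

2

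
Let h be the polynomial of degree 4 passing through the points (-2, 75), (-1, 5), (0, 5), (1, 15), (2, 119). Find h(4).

Forward differences of the values at x = -2, -1, 0, 1, 2:
  h  : 75  5  5  15  119
  Δ  : -70  0  10  104
  Δ^2: 70  10  94
  Δ^3: -60  84
  Δ^4: 144
The fourth differences are constant, confirming degree 4.
Interpolating (Newton forward form) and evaluating at x = 4 gives h(4) = 1665.

1665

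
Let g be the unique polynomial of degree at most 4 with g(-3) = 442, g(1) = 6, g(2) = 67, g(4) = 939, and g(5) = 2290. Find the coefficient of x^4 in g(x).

Write g(x) = ax^4 + bx^3 + cx^2 + dx + e. Substituting each data point gives a linear system:
  81a - 27b + 9c - 3d + e = 442
  a + b + c + d + e = 6
  16a + 8b + 4c + 2d + e = 67
  256a + 64b + 16c + 4d + e = 939
  625a + 125b + 25c + 5d + e = 2290
Solving the system yields a = 4, b = -3, c = 6, d = 4, e = -5.
So g(x) = 4x⁴ - 3x³ + 6x² + 4x - 5.
The leading coefficient is 4.

4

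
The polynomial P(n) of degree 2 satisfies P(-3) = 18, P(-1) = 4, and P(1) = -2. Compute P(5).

Write P(n) = an^2 + bn + c. Substituting each data point gives a linear system:
  9a - 3b + c = 18
  a - b + c = 4
  a + b + c = -2
Solving the system yields a = 1, b = -3, c = 0.
So P(n) = n^2 - 3n.
Then P(5) = 10.

10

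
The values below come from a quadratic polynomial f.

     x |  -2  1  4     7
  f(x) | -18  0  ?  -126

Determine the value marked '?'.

-36

On equispaced nodes a degree-2 polynomial has vanishing third forward difference, so
  - f(-2) + 3·f(1) - 3·f(4) + f(7) = 0.
Substituting the known values and solving for f(4):
  -3·f(4) = 108
  f(4) = -36.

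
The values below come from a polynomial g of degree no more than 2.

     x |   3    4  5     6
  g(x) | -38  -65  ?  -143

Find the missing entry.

On equispaced nodes a degree-2 polynomial has vanishing third forward difference, so
  - g(3) + 3·g(4) - 3·g(5) + g(6) = 0.
Substituting the known values and solving for g(5):
  -3·g(5) = 300
  g(5) = -100.

-100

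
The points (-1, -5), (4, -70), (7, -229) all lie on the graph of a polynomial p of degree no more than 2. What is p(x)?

p(x) = -5x^2 + 2x + 2

Using the Lagrange interpolation formula with nodes -1, 4, 7:
  L_0(x) = (x - 4)(x - 7) / 40
  L_1(x) = (x + 1)(x - 7) / -15
  L_2(x) = (x + 1)(x - 4) / 24
Then p(x) = -5·L_0(x) - 70·L_1(x) - 229·L_2(x).
Expanding and collecting terms gives p(x) = -5x² + 2x + 2.
Check: p(7) = -229. ✓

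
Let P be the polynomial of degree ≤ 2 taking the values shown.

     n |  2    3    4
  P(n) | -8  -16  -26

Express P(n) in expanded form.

P(n) = -n^2 - 3n + 2

Write P(n) = an^2 + bn + c. Substituting each data point gives a linear system:
  4a + 2b + c = -8
  9a + 3b + c = -16
  16a + 4b + c = -26
Solving the system yields a = -1, b = -3, c = 2.
So P(n) = -n^2 - 3n + 2.
Check: P(3) = -16. ✓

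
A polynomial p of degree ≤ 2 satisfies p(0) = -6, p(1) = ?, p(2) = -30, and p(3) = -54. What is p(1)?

On equispaced nodes a degree-2 polynomial has vanishing third forward difference, so
  - p(0) + 3·p(1) - 3·p(2) + p(3) = 0.
Substituting the known values and solving for p(1):
  3·p(1) = -42
  p(1) = -14.

-14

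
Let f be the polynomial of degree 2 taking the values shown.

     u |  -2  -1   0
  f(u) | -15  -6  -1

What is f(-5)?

Using the Lagrange interpolation formula with nodes -2, -1, 0:
  L_0(u) = (u + 1)u / 2
  L_1(u) = (u + 2)u / -1
  L_2(u) = (u + 2)(u + 1) / 2
Then f(u) = -15·L_0(u) - 6·L_1(u) - 1·L_2(u).
Expanding and collecting terms gives f(u) = -2u² + 3u - 1.
Evaluating at u = -5: f(-5) = -66.

-66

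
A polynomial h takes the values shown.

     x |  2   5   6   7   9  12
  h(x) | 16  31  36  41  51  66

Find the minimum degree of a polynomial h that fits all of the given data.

1

Divided differences on the nodes 2, 5, 6, 7, 9, 12:
  order 0: 16  31  36  41  51  66
  order 1: 5  5  5  5  5
  order 2: 0  0  0  0
  order 3: 0  0  0
  order 4: 0  0
  order 5: 0
The order-1 divided differences are all 5 (nonzero) and every higher order vanishes, so the data lies on a polynomial of degree exactly 1.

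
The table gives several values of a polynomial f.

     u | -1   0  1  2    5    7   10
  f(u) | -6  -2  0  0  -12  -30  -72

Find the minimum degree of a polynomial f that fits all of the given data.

2

Divided differences on the nodes -1, 0, 1, 2, 5, 7, 10:
  order 0: -6  -2  0  0  -12  -30  -72
  order 1: 4  2  0  -4  -9  -14
  order 2: -1  -1  -1  -1  -1
  order 3: 0  0  0  0
  order 4: 0  0  0
  order 5: 0  0
  order 6: 0
The order-2 divided differences are all -1 (nonzero) and every higher order vanishes, so the data lies on a polynomial of degree exactly 2.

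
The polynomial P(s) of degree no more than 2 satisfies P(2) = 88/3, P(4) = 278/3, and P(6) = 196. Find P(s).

P(s) = 5s^2 + (5/3)s + 6

Using the Lagrange interpolation formula with nodes 2, 4, 6:
  L_0(s) = (s - 4)(s - 6) / 8
  L_1(s) = (s - 2)(s - 6) / -4
  L_2(s) = (s - 2)(s - 4) / 8
Then P(s) = 88/3·L_0(s) + 278/3·L_1(s) + 196·L_2(s).
Expanding and collecting terms gives P(s) = 5s^2 + (5/3)s + 6.
Check: P(6) = 196. ✓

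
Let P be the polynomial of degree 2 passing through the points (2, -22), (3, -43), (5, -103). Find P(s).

P(s) = -3s^2 - 6s + 2

Using the Lagrange interpolation formula with nodes 2, 3, 5:
  L_0(s) = (s - 3)(s - 5) / 3
  L_1(s) = (s - 2)(s - 5) / -2
  L_2(s) = (s - 2)(s - 3) / 6
Then P(s) = -22·L_0(s) - 43·L_1(s) - 103·L_2(s).
Expanding and collecting terms gives P(s) = -3s^2 - 6s + 2.
Check: P(5) = -103. ✓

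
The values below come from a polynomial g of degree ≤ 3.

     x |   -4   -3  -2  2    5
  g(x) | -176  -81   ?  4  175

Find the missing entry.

The 4 known points determine the degree-3 polynomial uniquely.
Write g(x) = ax^3 + bx^2 + cx + d. Substituting each data point gives a linear system:
  -64a + 16b - 4c + d = -176
  -27a + 9b - 3c + d = -81
  8a + 4b + 2c + d = 4
  125a + 25b + 5c + d = 175
Solving the system yields a = 2, b = -3, c = 0, d = 0.
So g(x) = 2x^3 - 3x^2.
Then g(-2) = -28.

-28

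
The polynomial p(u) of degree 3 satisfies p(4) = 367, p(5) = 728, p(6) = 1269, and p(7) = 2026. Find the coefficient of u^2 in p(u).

Write p(u) = au^3 + bu^2 + cu + d. Substituting each data point gives a linear system:
  64a + 16b + 4c + d = 367
  125a + 25b + 5c + d = 728
  216a + 36b + 6c + d = 1269
  343a + 49b + 7c + d = 2026
Solving the system yields a = 6, b = 0, c = -5, d = 3.
So p(u) = 6u^3 - 5u + 3.
The coefficient of u^2 is 0.

0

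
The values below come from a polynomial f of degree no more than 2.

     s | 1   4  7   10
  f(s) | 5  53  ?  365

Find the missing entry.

173

The 3 known points determine the degree-2 polynomial uniquely.
Write f(s) = as^2 + bs + c. Substituting each data point gives a linear system:
  a + b + c = 5
  16a + 4b + c = 53
  100a + 10b + c = 365
Solving the system yields a = 4, b = -4, c = 5.
So f(s) = 4s² - 4s + 5.
Then f(7) = 173.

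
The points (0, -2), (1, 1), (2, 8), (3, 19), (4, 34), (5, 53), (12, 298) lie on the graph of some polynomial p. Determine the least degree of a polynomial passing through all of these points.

2

Divided differences on the nodes 0, 1, 2, 3, 4, 5, 12:
  order 0: -2  1  8  19  34  53  298
  order 1: 3  7  11  15  19  35
  order 2: 2  2  2  2  2
  order 3: 0  0  0  0
  order 4: 0  0  0
  order 5: 0  0
  order 6: 0
The order-2 divided differences are all 2 (nonzero) and every higher order vanishes, so the data lies on a polynomial of degree exactly 2.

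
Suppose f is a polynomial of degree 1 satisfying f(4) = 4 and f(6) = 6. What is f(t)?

Write f(t) = at + b. Substituting each data point gives a linear system:
  4a + b = 4
  6a + b = 6
Solving the system yields a = 1, b = 0.
So f(t) = t.
Check: f(6) = 6. ✓

f(t) = t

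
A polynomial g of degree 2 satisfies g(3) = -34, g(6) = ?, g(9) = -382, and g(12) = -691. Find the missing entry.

The 3 known points determine the degree-2 polynomial uniquely.
Write g(s) = as^2 + bs + c. Substituting each data point gives a linear system:
  9a + 3b + c = -34
  81a + 9b + c = -382
  144a + 12b + c = -691
Solving the system yields a = -5, b = 2, c = 5.
So g(s) = -5s² + 2s + 5.
Then g(6) = -163.

-163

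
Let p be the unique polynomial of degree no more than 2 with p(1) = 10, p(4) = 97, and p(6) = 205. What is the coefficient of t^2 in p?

Write p(t) = at^2 + bt + c. Substituting each data point gives a linear system:
  a + b + c = 10
  16a + 4b + c = 97
  36a + 6b + c = 205
Solving the system yields a = 5, b = 4, c = 1.
So p(t) = 5t² + 4t + 1.
The leading coefficient is 5.

5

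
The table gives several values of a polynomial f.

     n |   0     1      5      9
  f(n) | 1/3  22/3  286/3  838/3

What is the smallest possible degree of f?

2

Divided differences on the nodes 0, 1, 5, 9:
  order 0: 1/3  22/3  286/3  838/3
  order 1: 7  22  46
  order 2: 3  3
  order 3: 0
The order-2 divided differences are all 3 (nonzero) and every higher order vanishes, so the data lies on a polynomial of degree exactly 2.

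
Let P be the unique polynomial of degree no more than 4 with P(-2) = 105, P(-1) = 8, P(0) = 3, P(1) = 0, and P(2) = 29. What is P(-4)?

1535

Forward differences of the values at n = -2, -1, 0, 1, 2:
  P  : 105  8  3  0  29
  Δ  : -97  -5  -3  29
  Δ^2: 92  2  32
  Δ^3: -90  30
  Δ^4: 120
The fourth differences are constant, confirming degree 4.
Interpolating (Newton forward form) and evaluating at n = -4 gives P(-4) = 1535.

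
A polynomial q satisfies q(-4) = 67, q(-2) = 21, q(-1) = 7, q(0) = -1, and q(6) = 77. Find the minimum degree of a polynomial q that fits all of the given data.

Divided differences on the nodes -4, -2, -1, 0, 6:
  order 0: 67  21  7  -1  77
  order 1: -23  -14  -8  13
  order 2: 3  3  3
  order 3: 0  0
  order 4: 0
The order-2 divided differences are all 3 (nonzero) and every higher order vanishes, so the data lies on a polynomial of degree exactly 2.

2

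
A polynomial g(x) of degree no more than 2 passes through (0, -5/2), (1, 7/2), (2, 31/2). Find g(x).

g(x) = 3x^2 + 3x - 5/2

Using the Lagrange interpolation formula with nodes 0, 1, 2:
  L_0(x) = (x - 1)(x - 2) / 2
  L_1(x) = x(x - 2) / -1
  L_2(x) = x(x - 1) / 2
Then g(x) = -5/2·L_0(x) + 7/2·L_1(x) + 31/2·L_2(x).
Expanding and collecting terms gives g(x) = 3x^2 + 3x - 5/2.
Check: g(0) = -5/2. ✓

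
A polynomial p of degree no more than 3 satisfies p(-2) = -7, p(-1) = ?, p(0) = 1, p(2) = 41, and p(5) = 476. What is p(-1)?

The 4 known points determine the degree-3 polynomial uniquely.
Write p(u) = au^3 + bu^2 + cu + d. Substituting each data point gives a linear system:
  -8a + 4b - 2c + d = -7
  d = 1
  8a + 4b + 2c + d = 41
  125a + 25b + 5c + d = 476
Solving the system yields a = 3, b = 4, c = 0, d = 1.
So p(u) = 3u^3 + 4u^2 + 1.
Then p(-1) = 2.

2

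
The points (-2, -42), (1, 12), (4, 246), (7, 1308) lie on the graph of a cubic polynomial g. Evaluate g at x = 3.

108

Using the Lagrange interpolation formula with nodes -2, 1, 4, 7:
  L_0(x) = (x - 1)(x - 4)(x - 7) / -162
  L_1(x) = (x + 2)(x - 4)(x - 7) / 54
  L_2(x) = (x + 2)(x - 1)(x - 7) / -54
  L_3(x) = (x + 2)(x - 1)(x - 4) / 162
Then g(x) = -42·L_0(x) + 12·L_1(x) + 246·L_2(x) + 1308·L_3(x).
Expanding and collecting terms gives g(x) = 4x^3 - 2x^2 + 4x + 6.
Evaluating at x = 3: g(3) = 108.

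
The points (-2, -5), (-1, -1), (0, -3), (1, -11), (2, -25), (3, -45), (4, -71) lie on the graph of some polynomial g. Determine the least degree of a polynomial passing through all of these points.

2

Forward differences of the values at s = -2, -1, 0, 1, 2, 3, 4:
  g  : -5  -1  -3  -11  -25  -45  -71
  Δ  : 4  -2  -8  -14  -20  -26
  Δ^2: -6  -6  -6  -6  -6
  Δ^3: 0  0  0  0
  Δ^4: 0  0  0
  Δ^5: 0  0
  Δ^6: 0
The second differences are constant (-6) and nonzero, while all higher differences vanish, so the minimal degree is 2.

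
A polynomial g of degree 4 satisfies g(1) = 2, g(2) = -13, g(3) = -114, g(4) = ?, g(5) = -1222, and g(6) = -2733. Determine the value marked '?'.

The 5 known points determine the degree-4 polynomial uniquely.
Write g(t) = at^4 + bt^3 + ct^2 + dt + e. Substituting each data point gives a linear system:
  a + b + c + d + e = 2
  16a + 8b + 4c + 2d + e = -13
  81a + 27b + 9c + 3d + e = -114
  625a + 125b + 25c + 5d + e = -1222
  1296a + 216b + 36c + 6d + e = -2733
Solving the system yields a = -3, b = 6, c = -4, d = 0, e = 3.
So g(t) = -3t^4 + 6t^3 - 4t^2 + 3.
Then g(4) = -445.

-445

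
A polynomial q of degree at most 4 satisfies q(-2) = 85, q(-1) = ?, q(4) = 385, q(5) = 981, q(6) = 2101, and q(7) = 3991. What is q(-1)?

The 5 known points determine the degree-4 polynomial uniquely.
Write q(t) = at^4 + bt^3 + ct^2 + dt + e. Substituting each data point gives a linear system:
  16a - 8b + 4c - 2d + e = 85
  256a + 64b + 16c + 4d + e = 385
  625a + 125b + 25c + 5d + e = 981
  1296a + 216b + 36c + 6d + e = 2101
  2401a + 343b + 49c + 7d + e = 3991
Solving the system yields a = 2, b = -3, c = 5, d = -4, e = 1.
So q(t) = 2t^4 - 3t^3 + 5t^2 - 4t + 1.
Then q(-1) = 15.

15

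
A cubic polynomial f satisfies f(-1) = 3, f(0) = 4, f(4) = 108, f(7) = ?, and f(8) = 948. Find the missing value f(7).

627

The 4 known points determine the degree-3 polynomial uniquely.
Write f(x) = ax^3 + bx^2 + cx + d. Substituting each data point gives a linear system:
  -a + b - c + d = 3
  d = 4
  64a + 16b + 4c + d = 108
  512a + 64b + 8c + d = 948
Solving the system yields a = 2, b = -1, c = -2, d = 4.
So f(x) = 2x^3 - x^2 - 2x + 4.
Then f(7) = 627.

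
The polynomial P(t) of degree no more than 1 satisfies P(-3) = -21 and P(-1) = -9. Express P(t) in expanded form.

Using the Lagrange interpolation formula with nodes -3, -1:
  L_0(t) = (t + 1) / -2
  L_1(t) = (t + 3) / 2
Then P(t) = -21·L_0(t) - 9·L_1(t).
Expanding and collecting terms gives P(t) = 6t - 3.
Check: P(-3) = -21. ✓

P(t) = 6t - 3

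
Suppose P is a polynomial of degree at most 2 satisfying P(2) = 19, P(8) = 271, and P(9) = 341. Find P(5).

109

Using the Lagrange interpolation formula with nodes 2, 8, 9:
  L_0(t) = (t - 8)(t - 9) / 42
  L_1(t) = (t - 2)(t - 9) / -6
  L_2(t) = (t - 2)(t - 8) / 7
Then P(t) = 19·L_0(t) + 271·L_1(t) + 341·L_2(t).
Expanding and collecting terms gives P(t) = 4t² + 2t - 1.
Evaluating at t = 5: P(5) = 109.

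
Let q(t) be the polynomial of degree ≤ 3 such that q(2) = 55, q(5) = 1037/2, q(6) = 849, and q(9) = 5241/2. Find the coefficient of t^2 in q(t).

Write q(t) = at^3 + bt^2 + ct + d. Substituting each data point gives a linear system:
  8a + 4b + 2c + d = 55
  125a + 25b + 5c + d = 1037/2
  216a + 36b + 6c + d = 849
  729a + 81b + 9c + d = 5241/2
Solving the system yields a = 3, b = 5, c = 5/2, d = 6.
So q(t) = 3t³ + 5t² + (5/2)t + 6.
The coefficient of t^2 is 5.

5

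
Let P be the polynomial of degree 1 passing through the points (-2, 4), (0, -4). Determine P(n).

Using the Lagrange interpolation formula with nodes -2, 0:
  L_0(n) = n / -2
  L_1(n) = (n + 2) / 2
Then P(n) = 4·L_0(n) - 4·L_1(n).
Expanding and collecting terms gives P(n) = -4n - 4.
Check: P(0) = -4. ✓

P(n) = -4n - 4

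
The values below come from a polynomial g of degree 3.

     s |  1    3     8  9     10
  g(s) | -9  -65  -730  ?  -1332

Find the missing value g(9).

-1001

The 4 known points determine the degree-3 polynomial uniquely.
Write g(s) = as^3 + bs^2 + cs + d. Substituting each data point gives a linear system:
  a + b + c + d = -9
  27a + 9b + 3c + d = -65
  512a + 64b + 8c + d = -730
  1000a + 100b + 10c + d = -1332
Solving the system yields a = -1, b = -3, c = -3, d = -2.
So g(s) = -s^3 - 3s^2 - 3s - 2.
Then g(9) = -1001.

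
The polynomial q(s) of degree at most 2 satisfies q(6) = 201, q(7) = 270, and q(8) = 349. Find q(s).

q(s) = 5s^2 + 4s - 3

Using the Lagrange interpolation formula with nodes 6, 7, 8:
  L_0(s) = (s - 7)(s - 8) / 2
  L_1(s) = (s - 6)(s - 8) / -1
  L_2(s) = (s - 6)(s - 7) / 2
Then q(s) = 201·L_0(s) + 270·L_1(s) + 349·L_2(s).
Expanding and collecting terms gives q(s) = 5s^2 + 4s - 3.
Check: q(6) = 201. ✓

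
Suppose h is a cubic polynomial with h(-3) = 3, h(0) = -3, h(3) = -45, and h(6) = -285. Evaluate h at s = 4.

Using the Lagrange interpolation formula with nodes -3, 0, 3, 6:
  L_0(s) = s(s - 3)(s - 6) / -162
  L_1(s) = (s + 3)(s - 3)(s - 6) / 54
  L_2(s) = (s + 3)s(s - 6) / -54
  L_3(s) = (s + 3)s(s - 3) / 162
Then h(s) = 3·L_0(s) - 3·L_1(s) - 45·L_2(s) - 285·L_3(s).
Expanding and collecting terms gives h(s) = -s³ - 2s² + s - 3.
Evaluating at s = 4: h(4) = -95.

-95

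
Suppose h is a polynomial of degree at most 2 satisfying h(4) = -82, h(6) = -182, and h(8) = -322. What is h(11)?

-607

Using the Lagrange interpolation formula with nodes 4, 6, 8:
  L_0(x) = (x - 6)(x - 8) / 8
  L_1(x) = (x - 4)(x - 8) / -4
  L_2(x) = (x - 4)(x - 6) / 8
Then h(x) = -82·L_0(x) - 182·L_1(x) - 322·L_2(x).
Expanding and collecting terms gives h(x) = -5x^2 - 2.
Evaluating at x = 11: h(11) = -607.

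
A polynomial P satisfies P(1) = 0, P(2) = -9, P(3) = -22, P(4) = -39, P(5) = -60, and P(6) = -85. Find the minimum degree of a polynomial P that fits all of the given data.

2

Forward differences of the values at n = 1, 2, 3, 4, 5, 6:
  P  : 0  -9  -22  -39  -60  -85
  Δ  : -9  -13  -17  -21  -25
  Δ^2: -4  -4  -4  -4
  Δ^3: 0  0  0
  Δ^4: 0  0
  Δ^5: 0
The second differences are constant (-4) and nonzero, while all higher differences vanish, so the minimal degree is 2.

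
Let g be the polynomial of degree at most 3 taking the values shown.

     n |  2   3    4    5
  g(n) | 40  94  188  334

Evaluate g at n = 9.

1678

Write g(n) = an^3 + bn^2 + cn + d. Substituting each data point gives a linear system:
  8a + 4b + 2c + d = 40
  27a + 9b + 3c + d = 94
  64a + 16b + 4c + d = 188
  125a + 25b + 5c + d = 334
Solving the system yields a = 2, b = 2, c = 6, d = 4.
So g(n) = 2n^3 + 2n^2 + 6n + 4.
Then g(9) = 1678.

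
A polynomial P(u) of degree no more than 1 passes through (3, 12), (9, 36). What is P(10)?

Write P(u) = au + b. Substituting each data point gives a linear system:
  3a + b = 12
  9a + b = 36
Solving the system yields a = 4, b = 0.
So P(u) = 4u.
Then P(10) = 40.

40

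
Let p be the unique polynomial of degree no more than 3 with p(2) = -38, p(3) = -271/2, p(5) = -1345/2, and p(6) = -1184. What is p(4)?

-335

Using the Lagrange interpolation formula with nodes 2, 3, 5, 6:
  L_0(x) = (x - 3)(x - 5)(x - 6) / -12
  L_1(x) = (x - 2)(x - 5)(x - 6) / 6
  L_2(x) = (x - 2)(x - 3)(x - 6) / -6
  L_3(x) = (x - 2)(x - 3)(x - 5) / 12
Then p(x) = -38·L_0(x) - 271/2·L_1(x) - 1345/2·L_2(x) - 1184·L_3(x).
Expanding and collecting terms gives p(x) = -6x³ + 3x² + (3/2)x - 5.
Evaluating at x = 4: p(4) = -335.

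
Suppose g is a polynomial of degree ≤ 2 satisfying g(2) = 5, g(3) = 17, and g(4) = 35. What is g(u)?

g(u) = 3u^2 - 3u - 1

Write g(u) = au^2 + bu + c. Substituting each data point gives a linear system:
  4a + 2b + c = 5
  9a + 3b + c = 17
  16a + 4b + c = 35
Solving the system yields a = 3, b = -3, c = -1.
So g(u) = 3u^2 - 3u - 1.
Check: g(4) = 35. ✓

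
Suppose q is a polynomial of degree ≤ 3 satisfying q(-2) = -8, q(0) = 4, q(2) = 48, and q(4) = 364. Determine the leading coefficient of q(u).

5

Write q(u) = au^3 + bu^2 + cu + d. Substituting each data point gives a linear system:
  -8a + 4b - 2c + d = -8
  d = 4
  8a + 4b + 2c + d = 48
  64a + 16b + 4c + d = 364
Solving the system yields a = 5, b = 4, c = -6, d = 4.
So q(u) = 5u^3 + 4u^2 - 6u + 4.
The leading coefficient is 5.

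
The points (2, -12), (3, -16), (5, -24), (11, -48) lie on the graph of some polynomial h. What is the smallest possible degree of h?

Divided differences on the nodes 2, 3, 5, 11:
  order 0: -12  -16  -24  -48
  order 1: -4  -4  -4
  order 2: 0  0
  order 3: 0
The order-1 divided differences are all -4 (nonzero) and every higher order vanishes, so the data lies on a polynomial of degree exactly 1.

1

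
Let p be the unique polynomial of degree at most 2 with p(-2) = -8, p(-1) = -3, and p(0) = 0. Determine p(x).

p(x) = -x^2 + 2x

Write p(x) = ax^2 + bx + c. Substituting each data point gives a linear system:
  4a - 2b + c = -8
  a - b + c = -3
  c = 0
Solving the system yields a = -1, b = 2, c = 0.
So p(x) = -x^2 + 2x.
Check: p(0) = 0. ✓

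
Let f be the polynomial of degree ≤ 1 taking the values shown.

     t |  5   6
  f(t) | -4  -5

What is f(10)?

-9

Write f(t) = at + b. Substituting each data point gives a linear system:
  5a + b = -4
  6a + b = -5
Solving the system yields a = -1, b = 1.
So f(t) = -t + 1.
Then f(10) = -9.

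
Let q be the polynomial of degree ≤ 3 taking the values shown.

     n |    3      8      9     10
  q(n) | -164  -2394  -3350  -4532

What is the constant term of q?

-2

Write q(n) = an^3 + bn^2 + cn + d. Substituting each data point gives a linear system:
  27a + 9b + 3c + d = -164
  512a + 64b + 8c + d = -2394
  729a + 81b + 9c + d = -3350
  1000a + 100b + 10c + d = -4532
Solving the system yields a = -4, b = -5, c = -3, d = -2.
So q(n) = -4n³ - 5n² - 3n - 2.
The constant term is -2.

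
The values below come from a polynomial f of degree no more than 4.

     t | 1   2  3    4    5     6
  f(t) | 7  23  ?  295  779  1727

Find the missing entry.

89

On equispaced nodes a degree-4 polynomial has vanishing fifth forward difference, so
  - f(1) + 5·f(2) - 10·f(3) + 10·f(4) - 5·f(5) + f(6) = 0.
Substituting the known values and solving for f(3):
  -10·f(3) = -890
  f(3) = 89.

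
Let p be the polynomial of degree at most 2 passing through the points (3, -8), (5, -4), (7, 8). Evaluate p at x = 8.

Write p(x) = ax^2 + bx + c. Substituting each data point gives a linear system:
  9a + 3b + c = -8
  25a + 5b + c = -4
  49a + 7b + c = 8
Solving the system yields a = 1, b = -6, c = 1.
So p(x) = x² - 6x + 1.
Then p(8) = 17.

17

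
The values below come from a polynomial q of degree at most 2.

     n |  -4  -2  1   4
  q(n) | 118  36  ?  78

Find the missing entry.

3

The 3 known points determine the degree-2 polynomial uniquely.
Write q(n) = an^2 + bn + c. Substituting each data point gives a linear system:
  16a - 4b + c = 118
  4a - 2b + c = 36
  16a + 4b + c = 78
Solving the system yields a = 6, b = -5, c = 2.
So q(n) = 6n^2 - 5n + 2.
Then q(1) = 3.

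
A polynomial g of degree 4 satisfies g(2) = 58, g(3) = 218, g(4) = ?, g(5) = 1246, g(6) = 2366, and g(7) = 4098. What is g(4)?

On equispaced nodes a degree-4 polynomial has vanishing fifth forward difference, so
  - g(2) + 5·g(3) - 10·g(4) + 10·g(5) - 5·g(6) + g(7) = 0.
Substituting the known values and solving for g(4):
  -10·g(4) = -5760
  g(4) = 576.

576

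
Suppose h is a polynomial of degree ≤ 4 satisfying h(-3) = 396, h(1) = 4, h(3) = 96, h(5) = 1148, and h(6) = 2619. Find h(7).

5176

Using the Lagrange interpolation formula with nodes -3, 1, 3, 5, 6:
  L_0(n) = (n - 1)(n - 3)(n - 5)(n - 6) / 1728
  L_1(n) = (n + 3)(n - 3)(n - 5)(n - 6) / -160
  L_2(n) = (n + 3)(n - 1)(n - 5)(n - 6) / 72
  L_3(n) = (n + 3)(n - 1)(n - 3)(n - 6) / -64
  L_4(n) = (n + 3)(n - 1)(n - 3)(n - 5) / 135
Then h(n) = 396·L_0(n) + 4·L_1(n) + 96·L_2(n) + 1148·L_3(n) + 2619·L_4(n).
Expanding and collecting terms gives h(n) = 3n^4 - 6n^3 + 4n + 3.
Evaluating at n = 7: h(7) = 5176.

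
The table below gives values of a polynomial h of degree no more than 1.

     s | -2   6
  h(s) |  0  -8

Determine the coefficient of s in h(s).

Write h(s) = as + b. Substituting each data point gives a linear system:
  -2a + b = 0
  6a + b = -8
Solving the system yields a = -1, b = -2.
So h(s) = -s - 2.
The leading coefficient is -1.

-1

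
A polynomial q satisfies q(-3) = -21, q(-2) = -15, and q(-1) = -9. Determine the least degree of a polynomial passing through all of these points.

Forward differences of the values at t = -3, -2, -1:
  q  : -21  -15  -9
  Δ  : 6  6
  Δ^2: 0
The first differences are constant (6) and nonzero, while all higher differences vanish, so the minimal degree is 1.

1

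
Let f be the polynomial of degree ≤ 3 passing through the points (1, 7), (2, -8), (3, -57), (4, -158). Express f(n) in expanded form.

f(n) = -3n^3 + n^2 + 3n + 6

Write f(n) = an^3 + bn^2 + cn + d. Substituting each data point gives a linear system:
  a + b + c + d = 7
  8a + 4b + 2c + d = -8
  27a + 9b + 3c + d = -57
  64a + 16b + 4c + d = -158
Solving the system yields a = -3, b = 1, c = 3, d = 6.
So f(n) = -3n^3 + n^2 + 3n + 6.
Check: f(4) = -158. ✓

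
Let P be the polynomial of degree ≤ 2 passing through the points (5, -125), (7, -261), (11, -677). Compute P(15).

Write P(x) = ax^2 + bx + c. Substituting each data point gives a linear system:
  25a + 5b + c = -125
  49a + 7b + c = -261
  121a + 11b + c = -677
Solving the system yields a = -6, b = 4, c = 5.
So P(x) = -6x² + 4x + 5.
Then P(15) = -1285.

-1285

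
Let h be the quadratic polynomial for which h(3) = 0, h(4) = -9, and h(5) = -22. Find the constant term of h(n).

Write h(n) = an^2 + bn + c. Substituting each data point gives a linear system:
  9a + 3b + c = 0
  16a + 4b + c = -9
  25a + 5b + c = -22
Solving the system yields a = -2, b = 5, c = 3.
So h(n) = -2n^2 + 5n + 3.
The constant term is 3.

3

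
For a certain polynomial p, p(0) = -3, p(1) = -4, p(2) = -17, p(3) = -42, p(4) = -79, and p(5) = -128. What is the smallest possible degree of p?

Forward differences of the values at x = 0, 1, 2, 3, 4, 5:
  p  : -3  -4  -17  -42  -79  -128
  Δ  : -1  -13  -25  -37  -49
  Δ^2: -12  -12  -12  -12
  Δ^3: 0  0  0
  Δ^4: 0  0
  Δ^5: 0
The second differences are constant (-12) and nonzero, while all higher differences vanish, so the minimal degree is 2.

2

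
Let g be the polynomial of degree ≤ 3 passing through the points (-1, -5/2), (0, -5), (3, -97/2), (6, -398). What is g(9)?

Using the Lagrange interpolation formula with nodes -1, 0, 3, 6:
  L_0(u) = u(u - 3)(u - 6) / -28
  L_1(u) = (u + 1)(u - 3)(u - 6) / 18
  L_2(u) = (u + 1)u(u - 6) / -36
  L_3(u) = (u + 1)u(u - 3) / 126
Then g(u) = -5/2·L_0(u) - 5·L_1(u) - 97/2·L_2(u) - 398·L_3(u).
Expanding and collecting terms gives g(u) = -2u^3 + u^2 + (1/2)u - 5.
Evaluating at u = 9: g(9) = -2755/2.

-2755/2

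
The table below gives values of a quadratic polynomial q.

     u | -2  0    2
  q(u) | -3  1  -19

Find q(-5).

Using the Lagrange interpolation formula with nodes -2, 0, 2:
  L_0(u) = u(u - 2) / 8
  L_1(u) = (u + 2)(u - 2) / -4
  L_2(u) = (u + 2)u / 8
Then q(u) = -3·L_0(u) + 1·L_1(u) - 19·L_2(u).
Expanding and collecting terms gives q(u) = -3u^2 - 4u + 1.
Evaluating at u = -5: q(-5) = -54.

-54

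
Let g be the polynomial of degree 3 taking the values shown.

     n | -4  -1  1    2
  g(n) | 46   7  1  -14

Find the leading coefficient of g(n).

Write g(n) = an^3 + bn^2 + cn + d. Substituting each data point gives a linear system:
  -64a + 16b - 4c + d = 46
  -a + b - c + d = 7
  a + b + c + d = 1
  8a + 4b + 2c + d = -14
Solving the system yields a = -1, b = -2, c = -2, d = 6.
So g(n) = -n³ - 2n² - 2n + 6.
The leading coefficient is -1.

-1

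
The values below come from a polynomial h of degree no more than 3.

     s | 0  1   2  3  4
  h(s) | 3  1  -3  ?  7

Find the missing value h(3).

-3

The 4 known points determine the degree-3 polynomial uniquely.
Write h(s) = as^3 + bs^2 + cs + d. Substituting each data point gives a linear system:
  d = 3
  a + b + c + d = 1
  8a + 4b + 2c + d = -3
  64a + 16b + 4c + d = 7
Solving the system yields a = 1, b = -4, c = 1, d = 3.
So h(s) = s^3 - 4s^2 + s + 3.
Then h(3) = -3.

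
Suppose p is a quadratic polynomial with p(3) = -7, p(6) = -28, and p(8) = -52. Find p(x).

Write p(x) = ax^2 + bx + c. Substituting each data point gives a linear system:
  9a + 3b + c = -7
  36a + 6b + c = -28
  64a + 8b + c = -52
Solving the system yields a = -1, b = 2, c = -4.
So p(x) = -x^2 + 2x - 4.
Check: p(3) = -7. ✓

p(x) = -x^2 + 2x - 4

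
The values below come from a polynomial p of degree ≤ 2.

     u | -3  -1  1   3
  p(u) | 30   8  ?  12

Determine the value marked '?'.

2

On equispaced nodes a degree-2 polynomial has vanishing third forward difference, so
  - p(-3) + 3·p(-1) - 3·p(1) + p(3) = 0.
Substituting the known values and solving for p(1):
  -3·p(1) = -6
  p(1) = 2.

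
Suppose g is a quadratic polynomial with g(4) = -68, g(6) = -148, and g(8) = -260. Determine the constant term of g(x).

-4

Write g(x) = ax^2 + bx + c. Substituting each data point gives a linear system:
  16a + 4b + c = -68
  36a + 6b + c = -148
  64a + 8b + c = -260
Solving the system yields a = -4, b = 0, c = -4.
So g(x) = -4x^2 - 4.
The constant term is -4.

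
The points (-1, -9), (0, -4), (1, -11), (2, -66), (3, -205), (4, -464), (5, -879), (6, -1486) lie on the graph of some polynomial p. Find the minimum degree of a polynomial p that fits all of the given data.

3

Forward differences of the values at x = -1, 0, 1, 2, 3, 4, 5, 6:
  p  : -9  -4  -11  -66  -205  -464  -879  -1486
  Δ  : 5  -7  -55  -139  -259  -415  -607
  Δ^2: -12  -48  -84  -120  -156  -192
  Δ^3: -36  -36  -36  -36  -36
  Δ^4: 0  0  0  0
  Δ^5: 0  0  0
  Δ^6: 0  0
  Δ^7: 0
The third differences are constant (-36) and nonzero, while all higher differences vanish, so the minimal degree is 3.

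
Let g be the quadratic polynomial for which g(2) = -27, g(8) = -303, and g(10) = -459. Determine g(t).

g(t) = -4t^2 - 6t + 1

Write g(t) = at^2 + bt + c. Substituting each data point gives a linear system:
  4a + 2b + c = -27
  64a + 8b + c = -303
  100a + 10b + c = -459
Solving the system yields a = -4, b = -6, c = 1.
So g(t) = -4t^2 - 6t + 1.
Check: g(2) = -27. ✓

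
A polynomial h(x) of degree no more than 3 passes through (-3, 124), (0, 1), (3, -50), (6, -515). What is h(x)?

h(x) = -3x^3 + 4x^2 - 2x + 1

Write h(x) = ax^3 + bx^2 + cx + d. Substituting each data point gives a linear system:
  -27a + 9b - 3c + d = 124
  d = 1
  27a + 9b + 3c + d = -50
  216a + 36b + 6c + d = -515
Solving the system yields a = -3, b = 4, c = -2, d = 1.
So h(x) = -3x^3 + 4x^2 - 2x + 1.
Check: h(3) = -50. ✓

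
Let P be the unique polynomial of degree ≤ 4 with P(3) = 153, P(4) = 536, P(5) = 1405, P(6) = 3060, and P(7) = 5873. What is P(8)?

Write P(u) = au^4 + bu^3 + cu^2 + du + e. Substituting each data point gives a linear system:
  81a + 27b + 9c + 3d + e = 153
  256a + 64b + 16c + 4d + e = 536
  625a + 125b + 25c + 5d + e = 1405
  1296a + 216b + 36c + 6d + e = 3060
  2401a + 343b + 49c + 7d + e = 5873
Solving the system yields a = 3, b = -4, c = 0, d = 6, e = 0.
So P(u) = 3u⁴ - 4u³ + 6u.
Then P(8) = 10288.

10288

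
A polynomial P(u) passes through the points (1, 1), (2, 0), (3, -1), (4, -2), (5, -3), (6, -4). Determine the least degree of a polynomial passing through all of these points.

Forward differences of the values at u = 1, 2, 3, 4, 5, 6:
  P  : 1  0  -1  -2  -3  -4
  Δ  : -1  -1  -1  -1  -1
  Δ^2: 0  0  0  0
  Δ^3: 0  0  0
  Δ^4: 0  0
  Δ^5: 0
The first differences are constant (-1) and nonzero, while all higher differences vanish, so the minimal degree is 1.

1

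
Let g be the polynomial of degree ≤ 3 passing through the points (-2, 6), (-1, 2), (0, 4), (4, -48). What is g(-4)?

Using the Lagrange interpolation formula with nodes -2, -1, 0, 4:
  L_0(n) = (n + 1)n(n - 4) / -12
  L_1(n) = (n + 2)n(n - 4) / 5
  L_2(n) = (n + 2)(n + 1)(n - 4) / -8
  L_3(n) = (n + 2)(n + 1)n / 120
Then g(n) = 6·L_0(n) + 2·L_1(n) + 4·L_2(n) - 48·L_3(n).
Expanding and collecting terms gives g(n) = -n³ + 3n + 4.
Evaluating at n = -4: g(-4) = 56.

56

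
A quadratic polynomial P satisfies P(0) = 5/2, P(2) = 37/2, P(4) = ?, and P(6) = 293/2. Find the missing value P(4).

On equispaced nodes a degree-2 polynomial has vanishing third forward difference, so
  - P(0) + 3·P(2) - 3·P(4) + P(6) = 0.
Substituting the known values and solving for P(4):
  -3·P(4) = -399/2
  P(4) = 133/2.

133/2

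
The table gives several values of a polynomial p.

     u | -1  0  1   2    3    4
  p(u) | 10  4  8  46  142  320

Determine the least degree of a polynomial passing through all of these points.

3

Forward differences of the values at u = -1, 0, 1, 2, 3, 4:
  p  : 10  4  8  46  142  320
  Δ  : -6  4  38  96  178
  Δ^2: 10  34  58  82
  Δ^3: 24  24  24
  Δ^4: 0  0
  Δ^5: 0
The third differences are constant (24) and nonzero, while all higher differences vanish, so the minimal degree is 3.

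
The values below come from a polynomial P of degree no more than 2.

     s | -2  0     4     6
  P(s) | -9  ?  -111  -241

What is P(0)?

5

The 3 known points determine the degree-2 polynomial uniquely.
Write P(s) = as^2 + bs + c. Substituting each data point gives a linear system:
  4a - 2b + c = -9
  16a + 4b + c = -111
  36a + 6b + c = -241
Solving the system yields a = -6, b = -5, c = 5.
So P(s) = -6s^2 - 5s + 5.
Then P(0) = 5.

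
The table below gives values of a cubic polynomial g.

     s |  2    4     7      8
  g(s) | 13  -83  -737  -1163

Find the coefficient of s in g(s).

Write g(s) = as^3 + bs^2 + cs + d. Substituting each data point gives a linear system:
  8a + 4b + 2c + d = 13
  64a + 16b + 4c + d = -83
  343a + 49b + 7c + d = -737
  512a + 64b + 8c + d = -1163
Solving the system yields a = -3, b = 5, c = 6, d = 5.
So g(s) = -3s^3 + 5s^2 + 6s + 5.
The coefficient of s is 6.

6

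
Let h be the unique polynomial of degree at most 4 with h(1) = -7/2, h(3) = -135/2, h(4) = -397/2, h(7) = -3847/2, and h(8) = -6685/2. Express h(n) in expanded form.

h(n) = -n^4 + 2n^3 - 4n^2 - 2n + 3/2

Write h(n) = an^4 + bn^3 + cn^2 + dn + e. Substituting each data point gives a linear system:
  a + b + c + d + e = -7/2
  81a + 27b + 9c + 3d + e = -135/2
  256a + 64b + 16c + 4d + e = -397/2
  2401a + 343b + 49c + 7d + e = -3847/2
  4096a + 512b + 64c + 8d + e = -6685/2
Solving the system yields a = -1, b = 2, c = -4, d = -2, e = 3/2.
So h(n) = -n^4 + 2n^3 - 4n^2 - 2n + 3/2.
Check: h(3) = -135/2. ✓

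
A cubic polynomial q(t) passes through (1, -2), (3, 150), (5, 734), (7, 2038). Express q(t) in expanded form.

Write q(t) = at^3 + bt^2 + ct + d. Substituting each data point gives a linear system:
  a + b + c + d = -2
  27a + 9b + 3c + d = 150
  125a + 25b + 5c + d = 734
  343a + 49b + 7c + d = 2038
Solving the system yields a = 6, b = 0, c = -2, d = -6.
So q(t) = 6t^3 - 2t - 6.
Check: q(1) = -2. ✓

q(t) = 6t^3 - 2t - 6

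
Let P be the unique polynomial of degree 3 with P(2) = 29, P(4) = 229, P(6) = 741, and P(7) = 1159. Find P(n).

P(n) = 3n^3 + 3n^2 - 2n - 3

Write P(n) = an^3 + bn^2 + cn + d. Substituting each data point gives a linear system:
  8a + 4b + 2c + d = 29
  64a + 16b + 4c + d = 229
  216a + 36b + 6c + d = 741
  343a + 49b + 7c + d = 1159
Solving the system yields a = 3, b = 3, c = -2, d = -3.
So P(n) = 3n^3 + 3n^2 - 2n - 3.
Check: P(2) = 29. ✓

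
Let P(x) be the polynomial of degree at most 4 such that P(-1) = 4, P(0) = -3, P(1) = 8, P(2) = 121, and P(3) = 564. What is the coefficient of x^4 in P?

6

Write P(x) = ax^4 + bx^3 + cx^2 + dx + e. Substituting each data point gives a linear system:
  a - b + c - d + e = 4
  e = -3
  a + b + c + d + e = 8
  16a + 8b + 4c + 2d + e = 121
  81a + 27b + 9c + 3d + e = 564
Solving the system yields a = 6, b = 2, c = 3, d = 0, e = -3.
So P(x) = 6x^4 + 2x^3 + 3x^2 - 3.
The leading coefficient is 6.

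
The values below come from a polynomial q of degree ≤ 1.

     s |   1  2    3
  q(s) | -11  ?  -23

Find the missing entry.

-17

On equispaced nodes a degree-1 polynomial has vanishing second forward difference, so
  q(1) - 2·q(2) + q(3) = 0.
Substituting the known values and solving for q(2):
  -2·q(2) = 34
  q(2) = -17.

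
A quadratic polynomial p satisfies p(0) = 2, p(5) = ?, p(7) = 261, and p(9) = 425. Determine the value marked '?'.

137

The 3 known points determine the degree-2 polynomial uniquely.
Write p(x) = ax^2 + bx + c. Substituting each data point gives a linear system:
  c = 2
  49a + 7b + c = 261
  81a + 9b + c = 425
Solving the system yields a = 5, b = 2, c = 2.
So p(x) = 5x² + 2x + 2.
Then p(5) = 137.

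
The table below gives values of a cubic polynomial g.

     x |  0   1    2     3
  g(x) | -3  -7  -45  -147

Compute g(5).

-663

Using the Lagrange interpolation formula with nodes 0, 1, 2, 3:
  L_0(x) = (x - 1)(x - 2)(x - 3) / -6
  L_1(x) = x(x - 2)(x - 3) / 2
  L_2(x) = x(x - 1)(x - 3) / -2
  L_3(x) = x(x - 1)(x - 2) / 6
Then g(x) = -3·L_0(x) - 7·L_1(x) - 45·L_2(x) - 147·L_3(x).
Expanding and collecting terms gives g(x) = -5x^3 - 2x^2 + 3x - 3.
Evaluating at x = 5: g(5) = -663.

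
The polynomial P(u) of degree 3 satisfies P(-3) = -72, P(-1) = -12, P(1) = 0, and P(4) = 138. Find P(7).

Write P(u) = au^3 + bu^2 + cu + d. Substituting each data point gives a linear system:
  -27a + 9b - 3c + d = -72
  -a + b - c + d = -12
  a + b + c + d = 0
  64a + 16b + 4c + d = 138
Solving the system yields a = 2, b = 0, c = 4, d = -6.
So P(u) = 2u^3 + 4u - 6.
Then P(7) = 708.

708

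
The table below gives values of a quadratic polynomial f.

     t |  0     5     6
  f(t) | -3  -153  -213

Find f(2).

Using the Lagrange interpolation formula with nodes 0, 5, 6:
  L_0(t) = (t - 5)(t - 6) / 30
  L_1(t) = t(t - 6) / -5
  L_2(t) = t(t - 5) / 6
Then f(t) = -3·L_0(t) - 153·L_1(t) - 213·L_2(t).
Expanding and collecting terms gives f(t) = -5t² - 5t - 3.
Evaluating at t = 2: f(2) = -33.

-33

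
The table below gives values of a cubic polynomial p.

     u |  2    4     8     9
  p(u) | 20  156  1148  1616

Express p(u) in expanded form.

Write p(u) = au^3 + bu^2 + cu + d. Substituting each data point gives a linear system:
  8a + 4b + 2c + d = 20
  64a + 16b + 4c + d = 156
  512a + 64b + 8c + d = 1148
  729a + 81b + 9c + d = 1616
Solving the system yields a = 2, b = 2, c = 0, d = -4.
So p(u) = 2u³ + 2u² - 4.
Check: p(4) = 156. ✓

p(u) = 2u^3 + 2u^2 - 4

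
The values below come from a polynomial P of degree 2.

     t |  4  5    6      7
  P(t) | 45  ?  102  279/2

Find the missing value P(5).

141/2

The 3 known points determine the degree-2 polynomial uniquely.
Write P(t) = at^2 + bt + c. Substituting each data point gives a linear system:
  16a + 4b + c = 45
  36a + 6b + c = 102
  49a + 7b + c = 279/2
Solving the system yields a = 3, b = -3/2, c = 3.
So P(t) = 3t^2 - (3/2)t + 3.
Then P(5) = 141/2.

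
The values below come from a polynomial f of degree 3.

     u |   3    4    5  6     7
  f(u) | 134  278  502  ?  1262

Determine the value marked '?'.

824

On equispaced nodes a degree-3 polynomial has vanishing fourth forward difference, so
  f(3) - 4·f(4) + 6·f(5) - 4·f(6) + f(7) = 0.
Substituting the known values and solving for f(6):
  -4·f(6) = -3296
  f(6) = 824.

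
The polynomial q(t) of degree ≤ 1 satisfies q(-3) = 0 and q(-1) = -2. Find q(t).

q(t) = -t - 3

Write q(t) = at + b. Substituting each data point gives a linear system:
  -3a + b = 0
  -a + b = -2
Solving the system yields a = -1, b = -3.
So q(t) = -t - 3.
Check: q(-3) = 0. ✓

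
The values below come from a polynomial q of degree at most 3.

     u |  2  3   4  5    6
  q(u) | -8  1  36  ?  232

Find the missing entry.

109

The 4 known points determine the degree-3 polynomial uniquely.
Write q(u) = au^3 + bu^2 + cu + d. Substituting each data point gives a linear system:
  8a + 4b + 2c + d = -8
  27a + 9b + 3c + d = 1
  64a + 16b + 4c + d = 36
  216a + 36b + 6c + d = 232
Solving the system yields a = 2, b = -5, c = -4, d = 4.
So q(u) = 2u^3 - 5u^2 - 4u + 4.
Then q(5) = 109.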